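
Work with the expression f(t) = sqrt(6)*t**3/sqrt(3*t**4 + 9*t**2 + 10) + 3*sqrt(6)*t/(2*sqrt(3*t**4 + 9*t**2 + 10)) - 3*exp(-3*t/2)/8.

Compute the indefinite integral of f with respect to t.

The integrand splits into summands that can be handled one at a time.
Check: d/dt[(2*sqrt(6)*sqrt(3*t**4 + 9*t**2 + 10)*exp(3*t/2) + 3)*exp(-3*t/2)/12] = (8*sqrt(6)*t**3*exp(3*t/2) + 12*sqrt(6)*t*exp(3*t/2) - 3*sqrt(3*t**4 + 9*t**2 + 10))*exp(-3*t/2)/(8*sqrt(3*t**4 + 9*t**2 + 10)), which equals f(t).

F(t) = (2*sqrt(6)*sqrt(3*t**4 + 9*t**2 + 10)*exp(3*t/2) + 3)*exp(-3*t/2)/12 + C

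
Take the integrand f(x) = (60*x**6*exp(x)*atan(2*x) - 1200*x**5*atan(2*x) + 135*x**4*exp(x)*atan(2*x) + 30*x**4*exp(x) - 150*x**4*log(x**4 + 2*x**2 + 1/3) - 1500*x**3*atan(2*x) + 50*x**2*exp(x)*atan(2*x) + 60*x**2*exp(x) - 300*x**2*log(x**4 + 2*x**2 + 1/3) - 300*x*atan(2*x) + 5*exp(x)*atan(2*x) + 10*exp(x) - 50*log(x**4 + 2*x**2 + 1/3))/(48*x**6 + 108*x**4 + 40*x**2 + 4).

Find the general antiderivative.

F(x) = 5*exp(x)*atan(2*x)/4 - 25*log(x**4 + 2*x**2 + 1/3)*atan(2*x)/4 + C

f has the shape u'v + uv' for u = 5*exp(x)/4 - 25*log(x**4 + 2*x**2 + 1/3)/4 and v = atan(2*x) — it is the derivative of the product u*v.
Check: d/dx[5*exp(x)*atan(2*x)/4 - 25*log(x**4 + 2*x**2 + 1/3)*atan(2*x)/4] = (60*x**6*exp(x)*atan(2*x) - 1200*x**5*atan(2*x) + 135*x**4*exp(x)*atan(2*x) + 30*x**4*exp(x) - 150*x**4*log(x**4 + 2*x**2 + 1/3) - 1500*x**3*atan(2*x) + 50*x**2*exp(x)*atan(2*x) + 60*x**2*exp(x) - 300*x**2*log(x**4 + 2*x**2 + 1/3) - 300*x*atan(2*x) + 5*exp(x)*atan(2*x) + 10*exp(x) - 50*log(x**4 + 2*x**2 + 1/3))/(48*x**6 + 108*x**4 + 40*x**2 + 4) = f(x).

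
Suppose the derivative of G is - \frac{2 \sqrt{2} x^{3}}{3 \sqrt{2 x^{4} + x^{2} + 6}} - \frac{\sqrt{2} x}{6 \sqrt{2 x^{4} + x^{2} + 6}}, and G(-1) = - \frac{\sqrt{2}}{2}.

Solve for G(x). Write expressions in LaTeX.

G(x) = - \frac{\sqrt{x^{4} + \frac{x^{2}}{2} + 3}}{3}

G'(x) matches the chain-rule pattern g'(h)*h' with inner function h(x) = x^{4} + \frac{x^{2}}{2} + 3; substituting u = h(x) collapses the integral.
A general antiderivative is - \frac{\sqrt{x^{4} + \frac{x^{2}}{2} + 3}}{3} + C.
The condition gives C = - \frac{\sqrt{2}}{2} - (- \frac{\sqrt{2}}{2}) = 0.
So G(x) = - \frac{\sqrt{x^{4} + \frac{x^{2}}{2} + 3}}{3}.
Check: d/dx[- \frac{\sqrt{x^{4} + \frac{x^{2}}{2} + 3}}{3}] = \frac{- 4 \sqrt{2} x^{3} - \sqrt{2} x}{6 \sqrt{2 x^{4} + x^{2} + 6}}, which equals G'(x).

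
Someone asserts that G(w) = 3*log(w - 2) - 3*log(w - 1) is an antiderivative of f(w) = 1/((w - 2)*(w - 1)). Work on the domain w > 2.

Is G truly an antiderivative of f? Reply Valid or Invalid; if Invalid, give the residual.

Invalid: d/dw[G] - f = 2/(w**2 - 3*w + 2), which is not 0.

d/dw[G] = 3/(w**2 - 3*w + 2)
d/dw[G] - f(w) = 2/(w**2 - 3*w + 2) != 0.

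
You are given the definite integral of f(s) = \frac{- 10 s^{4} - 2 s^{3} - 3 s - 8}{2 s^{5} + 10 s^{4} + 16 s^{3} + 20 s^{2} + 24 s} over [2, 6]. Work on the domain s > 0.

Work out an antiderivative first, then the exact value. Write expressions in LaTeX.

Factor the denominator (2 s \left(s + 2\right) \left(s + 3\right) \left(s^{2} + 2\right)) and decompose: f = \frac{91 s + 244}{132 \left(s^{2} + 2\right)} - \frac{755}{66 \left(s + 3\right)} + \frac{73}{12 \left(s + 2\right)} - \frac{1}{3 s}; each piece integrates to a log, atan, or power term.
F(s) = - \frac{\log{\left(s \right)}}{3} + \frac{73 \log{\left(s + 2 \right)}}{12} - \frac{755 \log{\left(s + 3 \right)}}{66} + \frac{91 \log{\left(s^{2} + 2 \right)}}{264} + \frac{61 \sqrt{2} \operatorname{atan}{\left(\frac{\sqrt{2} s}{2} \right)}}{66} is an antiderivative of f.
Check: d/ds[- \frac{\log{\left(s \right)}}{3} + \frac{73 \log{\left(s + 2 \right)}}{12} - \frac{755 \log{\left(s + 3 \right)}}{66} + \frac{91 \log{\left(s^{2} + 2 \right)}}{264} + \frac{61 \sqrt{2} \operatorname{atan}{\left(\frac{\sqrt{2} s}{2} \right)}}{66}] = \frac{- 10 s^{4} - 2 s^{3} - 3 s - 8}{2 s^{5} + 10 s^{4} + 16 s^{3} + 20 s^{2} + 24 s} = f(s).
F(6) = - \frac{755 \log{\left(9 \right)}}{66} - \frac{\log{\left(6 \right)}}{3} + \frac{91 \log{\left(38 \right)}}{264} + \frac{61 \sqrt{2} \operatorname{atan}{\left(3 \sqrt{2} \right)}}{66} + \frac{73 \log{\left(8 \right)}}{12}; F(2) = - \frac{755 \log{\left(5 \right)}}{66} - \frac{\log{\left(2 \right)}}{3} + \frac{91 \log{\left(6 \right)}}{264} + \frac{61 \sqrt{2} \operatorname{atan}{\left(\sqrt{2} \right)}}{66} + \frac{73 \log{\left(4 \right)}}{12}.
Integral = F(6) - F(2) = - \frac{755 \log{\left(9 \right)}}{66} - \frac{73 \log{\left(4 \right)}}{12} - \frac{61 \sqrt{2} \operatorname{atan}{\left(\sqrt{2} \right)}}{66} - \frac{179 \log{\left(6 \right)}}{264} + \frac{\log{\left(2 \right)}}{3} + \frac{91 \log{\left(38 \right)}}{264} + \frac{61 \sqrt{2} \operatorname{atan}{\left(3 \sqrt{2} \right)}}{66} + \frac{73 \log{\left(8 \right)}}{12} + \frac{755 \log{\left(5 \right)}}{66}.

Antiderivative: F(s) = - \frac{\log{\left(s \right)}}{3} + \frac{73 \log{\left(s + 2 \right)}}{12} - \frac{755 \log{\left(s + 3 \right)}}{66} + \frac{91 \log{\left(s^{2} + 2 \right)}}{264} + \frac{61 \sqrt{2} \operatorname{atan}{\left(\frac{\sqrt{2} s}{2} \right)}}{66}; value = - \frac{755 \log{\left(9 \right)}}{66} - \frac{73 \log{\left(4 \right)}}{12} - \frac{61 \sqrt{2} \operatorname{atan}{\left(\sqrt{2} \right)}}{66} - \frac{179 \log{\left(6 \right)}}{264} + \frac{\log{\left(2 \right)}}{3} + \frac{91 \log{\left(38 \right)}}{264} + \frac{61 \sqrt{2} \operatorname{atan}{\left(3 \sqrt{2} \right)}}{66} + \frac{73 \log{\left(8 \right)}}{12} + \frac{755 \log{\left(5 \right)}}{66}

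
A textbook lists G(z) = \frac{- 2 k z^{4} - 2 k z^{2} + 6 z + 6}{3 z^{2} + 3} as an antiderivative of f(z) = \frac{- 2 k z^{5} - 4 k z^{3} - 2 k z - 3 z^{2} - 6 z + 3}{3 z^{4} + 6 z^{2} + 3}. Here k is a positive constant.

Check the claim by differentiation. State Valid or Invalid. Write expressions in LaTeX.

Invalid: d/dz[G] - f = \frac{- 2 k z^{5} - 4 k z^{3} - 2 k z - 3 z^{2} - 6 z + 3}{3 z^{4} + 6 z^{2} + 3}, which is not 0.

d/dz[G] = \frac{- 4 k z^{5} - 8 k z^{3} - 4 k z - 6 z^{2} - 12 z + 6}{3 z^{4} + 6 z^{2} + 3}
d/dz[G] - f(z) = \frac{- 2 k z^{5} - 4 k z^{3} - 2 k z - 3 z^{2} - 6 z + 3}{3 z^{4} + 6 z^{2} + 3} != 0.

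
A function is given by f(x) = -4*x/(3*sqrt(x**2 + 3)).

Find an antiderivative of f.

An antiderivative is F(x) = -4*sqrt(x**2 + 3)/3.

The substitution u = x**2 + 3 works: f is exactly (dF/du)*(du/dx) for that inner function.
Check: d/dx[-4*sqrt(x**2 + 3)/3] = -4*x/(3*sqrt(x**2 + 3)) = f(x).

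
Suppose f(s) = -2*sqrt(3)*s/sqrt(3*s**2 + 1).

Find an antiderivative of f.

An antiderivative is F(s) = -2*sqrt(3)*sqrt(3*s**2 + 1)/3.

The substitution u = 4*s**2 + 4/3 works: f is exactly (dF/du)*(du/ds) for that inner function.
Check: d/ds[-2*sqrt(3)*sqrt(3*s**2 + 1)/3] = -2*sqrt(3)*s/sqrt(3*s**2 + 1) = f(s).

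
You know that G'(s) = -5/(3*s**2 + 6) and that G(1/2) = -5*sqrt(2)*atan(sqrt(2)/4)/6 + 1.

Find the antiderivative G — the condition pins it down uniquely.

G(s) = (-5*sqrt(2)*atan(sqrt(2)*s/2) + 6)/6

A first test for any G(s): its s-derivative must equal the given G'(s).
A general antiderivative is -5*sqrt(2)*atan(sqrt(2)*s/2)/6 + C.
The condition gives C = -5*sqrt(2)*atan(sqrt(2)/4)/6 + 1 - (-5*sqrt(2)*atan(sqrt(2)/4)/6) = 1.
So G(s) = (-5*sqrt(2)*atan(sqrt(2)*s/2) + 6)/6.
Check: d/ds[(-5*sqrt(2)*atan(sqrt(2)*s/2) + 6)/6] = -5/(3*s**2 + 6) = G'(s).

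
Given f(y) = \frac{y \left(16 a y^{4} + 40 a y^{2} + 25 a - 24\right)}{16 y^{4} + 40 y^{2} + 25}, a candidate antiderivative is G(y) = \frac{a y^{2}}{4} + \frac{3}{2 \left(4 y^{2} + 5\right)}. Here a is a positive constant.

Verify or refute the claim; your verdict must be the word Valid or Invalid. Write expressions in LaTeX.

Invalid: d/dy[G] - f = \frac{- 16 a y^{5} - 40 a y^{3} - 25 a y + 24 y}{32 y^{4} + 80 y^{2} + 50}, which is not 0.

d/dy[G] = \frac{16 a y^{5} + 40 a y^{3} + 25 a y - 24 y}{32 y^{4} + 80 y^{2} + 50}
d/dy[G] - f(y) = \frac{- 16 a y^{5} - 40 a y^{3} - 25 a y + 24 y}{32 y^{4} + 80 y^{2} + 50} != 0.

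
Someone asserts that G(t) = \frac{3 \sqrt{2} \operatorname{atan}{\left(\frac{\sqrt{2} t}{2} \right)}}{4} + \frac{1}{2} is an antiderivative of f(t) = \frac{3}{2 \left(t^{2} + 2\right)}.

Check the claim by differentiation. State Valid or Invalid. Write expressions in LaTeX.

d/dt[G] = \frac{3}{2 t^{2} + 4}
This equals f(t) exactly, so the claim holds.

Valid: G'(t) = f(t).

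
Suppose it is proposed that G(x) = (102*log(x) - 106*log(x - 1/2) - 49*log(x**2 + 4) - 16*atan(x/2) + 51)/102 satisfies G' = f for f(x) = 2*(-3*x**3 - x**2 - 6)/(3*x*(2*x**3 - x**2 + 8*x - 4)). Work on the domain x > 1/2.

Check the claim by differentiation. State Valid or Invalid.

d/dx[G] = (-6*x**3 - 2*x**2 - 12)/(6*x**4 - 3*x**3 + 24*x**2 - 12*x)
This equals f(x) exactly, so the claim holds.

Valid. The derivative of G reproduces f.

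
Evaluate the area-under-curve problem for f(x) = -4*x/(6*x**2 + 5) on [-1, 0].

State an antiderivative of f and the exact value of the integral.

f matches the chain-rule pattern g'(h)*h' with inner function h(x) = 3*x**2 + 5/2; substituting u = h(x) collapses the integral.
F(x) = -log(3*x**2 + 5/2)/3 is an antiderivative of f.
Check: d/dx[-log(3*x**2 + 5/2)/3] = -4*x/(6*x**2 + 5) = f(x).
F(0) = -log(5/2)/3; F(-1) = -log(11/2)/3.
Integral = F(0) - F(-1) = -log(5/2)/3 + log(11/2)/3.

Antiderivative: F(x) = -log(3*x**2 + 5/2)/3; value = -log(5/2)/3 + log(11/2)/3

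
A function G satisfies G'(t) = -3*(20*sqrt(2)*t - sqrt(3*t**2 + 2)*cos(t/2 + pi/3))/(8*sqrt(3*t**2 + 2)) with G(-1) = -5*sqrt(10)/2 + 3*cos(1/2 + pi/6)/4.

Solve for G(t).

G(t) = (-10*sqrt(2)*sqrt(3*t**2 + 2) + 3*sin(t/2 + pi/3))/4

Whatever form G(t) takes, its d/dt must return the stated G'(t).
A general antiderivative is -5*sqrt(3*t**2/2 + 1) + 3*sin(t/2 + pi/3)/4 + C.
The condition gives C = -5*sqrt(10)/2 + 3*cos(1/2 + pi/6)/4 - (-5*sqrt(10)/2 + 3*cos(1/2 + pi/6)/4) = 0.
So G(t) = (-10*sqrt(2)*sqrt(3*t**2 + 2) + 3*sin(t/2 + pi/3))/4.
Check: d/dt[(-10*sqrt(2)*sqrt(3*t**2 + 2) + 3*sin(t/2 + pi/3))/4] = (-60*sqrt(2)*t + 3*sqrt(3*t**2 + 2)*cos(t/2 + pi/3))/(8*sqrt(3*t**2 + 2)), which equals G'(t).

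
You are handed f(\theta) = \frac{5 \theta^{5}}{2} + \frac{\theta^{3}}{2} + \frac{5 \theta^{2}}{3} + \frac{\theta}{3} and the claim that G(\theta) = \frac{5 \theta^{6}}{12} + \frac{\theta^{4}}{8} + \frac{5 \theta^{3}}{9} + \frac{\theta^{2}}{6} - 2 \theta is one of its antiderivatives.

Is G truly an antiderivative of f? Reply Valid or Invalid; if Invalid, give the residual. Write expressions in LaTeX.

d/d\theta[G] = \frac{5 \theta^{5}}{2} + \frac{\theta^{3}}{2} + \frac{5 \theta^{2}}{3} + \frac{\theta}{3} - 2
d/d\theta[G] - f(\theta) = -2 != 0.

Invalid: d/d\theta[G] - f = -2, which is not 0.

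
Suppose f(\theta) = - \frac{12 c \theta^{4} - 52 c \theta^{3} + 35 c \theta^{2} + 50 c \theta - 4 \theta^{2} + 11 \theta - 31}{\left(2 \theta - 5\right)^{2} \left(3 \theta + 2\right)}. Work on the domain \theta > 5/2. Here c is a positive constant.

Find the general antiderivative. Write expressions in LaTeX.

F(\theta) = - \frac{c \theta^{2}}{2} + \frac{\log{\left(3 \theta + 2 \right)}}{3} - \frac{3}{2 \left(2 \theta - 5\right)} + C

A first test for any F(\theta): its \theta-derivative must equal f(\theta) identically.
Check: d/d\theta[- \frac{c \theta^{2}}{2} + \frac{\log{\left(3 \theta + 2 \right)}}{3} - \frac{3}{2 \left(2 \theta - 5\right)}] = \frac{- 12 c \theta^{4} + 52 c \theta^{3} - 35 c \theta^{2} - 50 c \theta + 4 \theta^{2} - 11 \theta + 31}{12 \theta^{3} - 52 \theta^{2} + 35 \theta + 50}, which equals f(\theta).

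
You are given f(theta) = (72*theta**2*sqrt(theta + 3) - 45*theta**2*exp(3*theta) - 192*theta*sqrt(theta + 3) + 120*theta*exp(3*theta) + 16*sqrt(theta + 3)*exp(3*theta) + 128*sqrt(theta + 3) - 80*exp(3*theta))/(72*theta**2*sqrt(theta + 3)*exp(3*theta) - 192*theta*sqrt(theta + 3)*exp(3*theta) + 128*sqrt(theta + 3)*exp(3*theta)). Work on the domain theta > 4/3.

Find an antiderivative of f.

A first test for any F(theta): its theta-derivative must equal f(theta) identically.
Check: d/dtheta[(-45*theta*sqrt(theta + 3)*exp(3*theta) - 12*theta + 60*sqrt(theta + 3)*exp(3*theta) - 8*exp(3*theta) + 16)/(36*theta*exp(3*theta) - 48*exp(3*theta))] = (72*theta**2*sqrt(theta + 3) - 45*theta**2*exp(3*theta) - 192*theta*sqrt(theta + 3) + 120*theta*exp(3*theta) + 16*sqrt(theta + 3)*exp(3*theta) + 128*sqrt(theta + 3) - 80*exp(3*theta))/(72*theta**2*sqrt(theta + 3)*exp(3*theta) - 192*theta*sqrt(theta + 3)*exp(3*theta) + 128*sqrt(theta + 3)*exp(3*theta)) = f(theta).

An antiderivative is F(theta) = (-45*theta*sqrt(theta + 3)*exp(3*theta) - 12*theta + 60*sqrt(theta + 3)*exp(3*theta) - 8*exp(3*theta) + 16)/(36*theta*exp(3*theta) - 48*exp(3*theta)).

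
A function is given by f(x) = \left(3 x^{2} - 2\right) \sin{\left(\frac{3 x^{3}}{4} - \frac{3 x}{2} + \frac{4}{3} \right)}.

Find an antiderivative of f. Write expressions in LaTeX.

An antiderivative is F(x) = - \frac{4 \cos{\left(\frac{3 x^{3}}{4} - \frac{3 x}{2} + \frac{4}{3} \right)}}{3}.

The substitution u = \frac{3 x^{3}}{4} - \frac{3 x}{2} + \frac{4}{3} works: f is exactly (dF/du)*(du/dx) for that inner function.
Check: d/dx[- \frac{4 \cos{\left(\frac{3 x^{3}}{4} - \frac{3 x}{2} + \frac{4}{3} \right)}}{3}] = 3 x^{2} \sin{\left(\frac{3 x^{3}}{4} - \frac{3 x}{2} + \frac{4}{3} \right)} - 2 \sin{\left(\frac{3 x^{3}}{4} - \frac{3 x}{2} + \frac{4}{3} \right)}, which equals f(x).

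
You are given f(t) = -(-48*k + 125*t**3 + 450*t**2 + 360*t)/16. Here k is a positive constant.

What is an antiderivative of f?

An antiderivative is F(t) = 3*k*t - 125*t**4/64 - 75*t**3/8 - 45*t**2/4.

An antiderivative F(t) passes only if d/dt[F] lands on f(t) exactly.
Check: d/dt[3*k*t - 125*t**4/64 - 75*t**3/8 - 45*t**2/4] = 3*k - 125*t**3/16 - 225*t**2/8 - 45*t/2, which equals f(t).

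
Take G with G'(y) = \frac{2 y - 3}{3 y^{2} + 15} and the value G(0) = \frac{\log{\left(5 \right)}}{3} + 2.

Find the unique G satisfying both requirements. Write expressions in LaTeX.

Recover the given G'(y) by differentiating a candidate G(y); any mismatch rules it out.
A general antiderivative is \frac{\log{\left(y^{2} + 5 \right)}}{3} - \frac{\sqrt{5} \operatorname{atan}{\left(\frac{\sqrt{5} y}{5} \right)}}{5} + C.
The condition gives C = \frac{\log{\left(5 \right)}}{3} + 2 - (\frac{\log{\left(5 \right)}}{3}) = 2.
So G(y) = \frac{\log{\left(y^{2} + 5 \right)}}{3} - \frac{\sqrt{5} \operatorname{atan}{\left(\frac{\sqrt{5} y}{5} \right)}}{5} + 2.
Check: d/dy[\frac{\log{\left(y^{2} + 5 \right)}}{3} - \frac{\sqrt{5} \operatorname{atan}{\left(\frac{\sqrt{5} y}{5} \right)}}{5} + 2] = \frac{2 y - 3}{3 y^{2} + 15} = G'(y).

G(y) = \frac{\log{\left(y^{2} + 5 \right)}}{3} - \frac{\sqrt{5} \operatorname{atan}{\left(\frac{\sqrt{5} y}{5} \right)}}{5} + 2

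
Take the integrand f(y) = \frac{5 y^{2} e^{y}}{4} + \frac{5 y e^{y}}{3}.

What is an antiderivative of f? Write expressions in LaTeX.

An antiderivative is F(y) = \frac{5 y^{2} e^{y}}{4} - \frac{5 y e^{y}}{6} + \frac{5 e^{y}}{6}.

f has the shape u'v + uv' for u = \frac{5 y^{2}}{4} - \frac{5 y}{6} + \frac{5}{6} and v = e^{y} — it is the derivative of the product u*v.
Check: d/dy[\frac{5 y^{2} e^{y}}{4} - \frac{5 y e^{y}}{6} + \frac{5 e^{y}}{6}] = \frac{5 y^{2} e^{y}}{4} + \frac{5 y e^{y}}{3} = f(y).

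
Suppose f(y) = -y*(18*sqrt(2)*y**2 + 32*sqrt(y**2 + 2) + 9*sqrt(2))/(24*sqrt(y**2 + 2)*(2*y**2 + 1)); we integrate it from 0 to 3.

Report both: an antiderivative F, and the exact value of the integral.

Antiderivative: F(y) = -3*sqrt(y**2/2 + 1)/4 - log(2*y**2 + 1)/3; value = -3*sqrt(22)/8 - log(19)/3 + 3/4

A candidate is checked by its d/dy: the result must match f(y).
F(y) = -3*sqrt(y**2/2 + 1)/4 - log(2*y**2 + 1)/3 is an antiderivative of f.
Check: d/dy[-3*sqrt(y**2/2 + 1)/4 - log(2*y**2 + 1)/3] = (-18*sqrt(2)*y**3 - 32*y*sqrt(y**2 + 2) - 9*sqrt(2)*y)/(48*y**2*sqrt(y**2 + 2) + 24*sqrt(y**2 + 2)), which equals f(y).
F(3) = -3*sqrt(22)/8 - log(19)/3; F(0) = -3/4.
Integral = F(3) - F(0) = -3*sqrt(22)/8 - log(19)/3 + 3/4.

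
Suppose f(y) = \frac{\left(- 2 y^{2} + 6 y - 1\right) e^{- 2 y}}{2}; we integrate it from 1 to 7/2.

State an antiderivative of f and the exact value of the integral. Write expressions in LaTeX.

Antiderivative: F(y) = \frac{y^{2} e^{- 2 y}}{2} - y e^{- 2 y} - \frac{e^{- 2 y}}{4}; value = \frac{19}{8 e^{7}} + \frac{3}{4 e^{2}}

f has the shape u'v + uv' for u = \frac{y^{2}}{2} - y - \frac{1}{4} and v = e^{- 2 y} — it is the derivative of the product u*v.
F(y) = \frac{y^{2} e^{- 2 y}}{2} - y e^{- 2 y} - \frac{e^{- 2 y}}{4} is an antiderivative of f.
Check: d/dy[\frac{y^{2} e^{- 2 y}}{2} - y e^{- 2 y} - \frac{e^{- 2 y}}{4}] = \frac{\left(- 2 y^{2} + 6 y - 1\right) e^{- 2 y}}{2} = f(y).
F(7/2) = \frac{19}{8 e^{7}}; F(1) = - \frac{3}{4 e^{2}}.
Integral = F(7/2) - F(1) = \frac{19}{8 e^{7}} + \frac{3}{4 e^{2}}.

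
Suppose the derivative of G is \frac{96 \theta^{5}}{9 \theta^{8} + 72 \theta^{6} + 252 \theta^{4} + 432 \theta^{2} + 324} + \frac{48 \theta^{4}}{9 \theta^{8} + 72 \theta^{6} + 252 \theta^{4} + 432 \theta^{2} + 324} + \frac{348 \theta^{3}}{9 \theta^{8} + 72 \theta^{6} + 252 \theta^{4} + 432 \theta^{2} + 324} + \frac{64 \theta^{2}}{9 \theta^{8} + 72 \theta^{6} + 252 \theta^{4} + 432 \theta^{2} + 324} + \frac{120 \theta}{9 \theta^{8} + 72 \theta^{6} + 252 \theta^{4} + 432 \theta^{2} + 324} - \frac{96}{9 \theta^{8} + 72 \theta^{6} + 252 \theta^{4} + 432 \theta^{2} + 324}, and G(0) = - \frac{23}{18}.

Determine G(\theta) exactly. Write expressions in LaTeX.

G'(\theta) has the shape u'v + uv' for u = \frac{4}{3 \left(\theta^{4} + 4 \theta^{2} + 6\right)} and v = \theta^{4} - \frac{4 \theta}{3} - \frac{5}{4} — it is the derivative of the product u*v.
A general antiderivative is \frac{4 \left(\theta^{4} - \frac{4 \theta}{3} - \frac{5}{4}\right)}{3 \left(\theta^{4} + 4 \theta^{2} + 6\right)} + C.
The condition gives C = - \frac{23}{18} - (- \frac{5}{18}) = -1.
So G(\theta) = \frac{4 \left(\theta^{4} - \frac{4 \theta}{3} - \frac{5}{4}\right)}{3 \left(\theta^{4} + 4 \theta^{2} + 6\right)} - 1.
Check: d/d\theta[\frac{4 \left(\theta^{4} - \frac{4 \theta}{3} - \frac{5}{4}\right)}{3 \left(\theta^{4} + 4 \theta^{2} + 6\right)} - 1] = \frac{96 \theta^{5} + 48 \theta^{4} + 348 \theta^{3} + 64 \theta^{2} + 120 \theta - 96}{9 \theta^{8} + 72 \theta^{6} + 252 \theta^{4} + 432 \theta^{2} + 324}, which equals G'(\theta).

G(\theta) = \frac{4 \left(\theta^{4} - \frac{4 \theta}{3} - \frac{5}{4}\right)}{3 \left(\theta^{4} + 4 \theta^{2} + 6\right)} - 1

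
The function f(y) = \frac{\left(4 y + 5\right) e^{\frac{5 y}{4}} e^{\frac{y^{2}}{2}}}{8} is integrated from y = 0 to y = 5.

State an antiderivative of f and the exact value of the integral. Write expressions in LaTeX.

Antiderivative: F(y) = \frac{e^{\frac{5 y}{4}} e^{\frac{y^{2}}{2}}}{2}; value = - \frac{1}{2} + \frac{e^{\frac{75}{4}}}{2}

f matches the chain-rule pattern g'(h)*h' with inner function h(y) = \frac{y^{2}}{2} + \frac{5 y}{4}; substituting u = h(y) collapses the integral.
F(y) = \frac{e^{\frac{5 y}{4}} e^{\frac{y^{2}}{2}}}{2} is an antiderivative of f.
Check: d/dy[\frac{e^{\frac{5 y}{4}} e^{\frac{y^{2}}{2}}}{2}] = \frac{y e^{\frac{5 y}{4}} e^{\frac{y^{2}}{2}}}{2} + \frac{5 e^{\frac{5 y}{4}} e^{\frac{y^{2}}{2}}}{8}, which equals f(y).
F(5) = \frac{e^{\frac{75}{4}}}{2}; F(0) = \frac{1}{2}.
Integral = F(5) - F(0) = - \frac{1}{2} + \frac{e^{\frac{75}{4}}}{2}.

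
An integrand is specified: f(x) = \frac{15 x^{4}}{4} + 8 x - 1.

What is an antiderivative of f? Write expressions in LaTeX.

Integrate term by term and add the pieces.
Check: d/dx[\frac{3 x^{5}}{4} + 4 x^{2} - x] = \frac{15 x^{4}}{4} + 8 x - 1 = f(x).

An antiderivative is F(x) = \frac{3 x^{5}}{4} + 4 x^{2} - x.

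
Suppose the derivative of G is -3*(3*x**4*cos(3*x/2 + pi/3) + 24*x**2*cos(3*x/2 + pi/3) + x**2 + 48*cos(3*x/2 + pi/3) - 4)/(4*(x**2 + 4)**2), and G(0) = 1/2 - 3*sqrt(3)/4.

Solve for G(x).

A candidate passes only if d/dx[G] lands on the given G'(x) exactly.
A general antiderivative is 3*x/(4*(x**2 + 4)) - 3*sin(3*x/2 + pi/3)/2 + C.
The condition gives C = 1/2 - 3*sqrt(3)/4 - (-3*sqrt(3)/4) = 1/2.
So G(x) = (-6*x**2*sin(3*x/2 + pi/3) + 2*x**2 + 3*x - 24*sin(3*x/2 + pi/3) + 8)/(4*x**2 + 16).
Check: d/dx[(-6*x**2*sin(3*x/2 + pi/3) + 2*x**2 + 3*x - 24*sin(3*x/2 + pi/3) + 8)/(4*x**2 + 16)] = (-9*x**4*cos(3*x/2 + pi/3) - 72*x**2*cos(3*x/2 + pi/3) - 3*x**2 - 144*cos(3*x/2 + pi/3) + 12)/(4*x**4 + 32*x**2 + 64), which equals G'(x).

G(x) = (-6*x**2*sin(3*x/2 + pi/3) + 2*x**2 + 3*x - 24*sin(3*x/2 + pi/3) + 8)/(4*x**2 + 16)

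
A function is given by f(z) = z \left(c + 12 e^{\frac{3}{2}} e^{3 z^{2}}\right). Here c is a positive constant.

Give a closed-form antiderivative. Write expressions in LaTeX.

Check any antiderivative F(z) by computing F'(z) and comparing it with f(z).
Check: d/dz[\frac{c z^{2}}{2} + 2 e^{\frac{3}{2}} e^{3 z^{2}}] = c z + 12 z e^{\frac{3}{2}} e^{3 z^{2}}, which equals f(z).

An antiderivative is F(z) = \frac{c z^{2}}{2} + 2 e^{\frac{3}{2}} e^{3 z^{2}}.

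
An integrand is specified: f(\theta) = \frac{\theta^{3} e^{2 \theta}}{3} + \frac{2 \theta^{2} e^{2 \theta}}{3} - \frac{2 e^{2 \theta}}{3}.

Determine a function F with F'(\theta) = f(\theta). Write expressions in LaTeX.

Recognize the product-rule pattern: f = u'v + uv' with u = \frac{\theta^{3}}{6} + \frac{\theta^{2}}{12} - \frac{\theta}{12} - \frac{7}{24}, v = e^{2 \theta}, so integration by parts undoes it.
Check: d/d\theta[\frac{\theta^{3} e^{2 \theta}}{6} + \frac{\theta^{2} e^{2 \theta}}{12} - \frac{\theta e^{2 \theta}}{12} - \frac{7 e^{2 \theta}}{24}] = \frac{\theta^{3} e^{2 \theta}}{3} + \frac{2 \theta^{2} e^{2 \theta}}{3} - \frac{2 e^{2 \theta}}{3} = f(\theta).

An antiderivative is F(\theta) = \frac{\theta^{3} e^{2 \theta}}{6} + \frac{\theta^{2} e^{2 \theta}}{12} - \frac{\theta e^{2 \theta}}{12} - \frac{7 e^{2 \theta}}{24}.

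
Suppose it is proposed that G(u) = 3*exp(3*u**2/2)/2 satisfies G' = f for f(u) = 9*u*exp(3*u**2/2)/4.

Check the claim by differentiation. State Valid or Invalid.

Invalid: d/du[G] - f = 9*u*exp(3*u**2/2)/4, which is not 0.

d/du[G] = 9*u*exp(3*u**2/2)/2
d/du[G] - f(u) = 9*u*exp(3*u**2/2)/4 != 0.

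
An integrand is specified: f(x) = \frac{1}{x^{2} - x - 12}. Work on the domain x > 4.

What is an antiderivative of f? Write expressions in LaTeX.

An antiderivative is F(x) = \frac{\log{\left(x - 4 \right)} - \log{\left(x + 3 \right)}}{7}.

The denominator factors as \left(x - 4\right) \left(x + 3\right); partial fractions split f into directly integrable pieces: - \frac{1}{7 \left(x + 3\right)} + \frac{1}{7 \left(x - 4\right)}.
Check: d/dx[\frac{\log{\left(x - 4 \right)} - \log{\left(x + 3 \right)}}{7}] = \frac{1}{x^{2} - x - 12} = f(x).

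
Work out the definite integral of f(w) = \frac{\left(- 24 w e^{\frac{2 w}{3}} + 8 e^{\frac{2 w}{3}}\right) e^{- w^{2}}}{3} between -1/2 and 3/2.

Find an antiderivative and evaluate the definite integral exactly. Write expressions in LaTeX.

Antiderivative: F(w) = 4 e^{- w^{2} + \frac{2 w}{3}}; value = - \frac{4}{e^{\frac{7}{12}}} + \frac{4}{e^{\frac{5}{4}}}

The substitution u = - w^{2} + \frac{2 w}{3} works: f is exactly (dF/du)*(du/dw) for that inner function.
F(w) = 4 e^{- w^{2} + \frac{2 w}{3}} is an antiderivative of f.
Check: d/dw[4 e^{- w^{2} + \frac{2 w}{3}}] = - 8 w e^{\frac{2 w}{3}} e^{- w^{2}} + \frac{8 e^{\frac{2 w}{3}} e^{- w^{2}}}{3}, which equals f(w).
F(3/2) = \frac{4}{e^{\frac{5}{4}}}; F(-1/2) = \frac{4}{e^{\frac{7}{12}}}.
Integral = F(3/2) - F(-1/2) = - \frac{4}{e^{\frac{7}{12}}} + \frac{4}{e^{\frac{5}{4}}}.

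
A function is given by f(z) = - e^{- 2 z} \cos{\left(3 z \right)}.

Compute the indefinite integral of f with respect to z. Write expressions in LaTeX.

Check any antiderivative F(z) by computing F'(z) and comparing it with f(z).
Check: d/dz[\frac{\left(- 3 \sin{\left(3 z \right)} + 2 \cos{\left(3 z \right)}\right) e^{- 2 z}}{13}] = - e^{- 2 z} \cos{\left(3 z \right)} = f(z).

F(z) = \frac{\left(- 3 \sin{\left(3 z \right)} + 2 \cos{\left(3 z \right)}\right) e^{- 2 z}}{13} + C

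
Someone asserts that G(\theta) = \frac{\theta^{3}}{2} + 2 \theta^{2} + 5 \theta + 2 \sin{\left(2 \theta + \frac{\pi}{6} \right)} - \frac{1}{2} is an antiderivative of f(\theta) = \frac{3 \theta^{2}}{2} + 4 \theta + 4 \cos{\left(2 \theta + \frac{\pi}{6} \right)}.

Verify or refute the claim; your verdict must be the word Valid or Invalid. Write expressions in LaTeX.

Invalid: d/d\theta[G] - f = 5, which is not 0.

d/d\theta[G] = \frac{3 \theta^{2}}{2} + 4 \theta + 4 \cos{\left(2 \theta + \frac{\pi}{6} \right)} + 5
d/d\theta[G] - f(\theta) = 5 != 0.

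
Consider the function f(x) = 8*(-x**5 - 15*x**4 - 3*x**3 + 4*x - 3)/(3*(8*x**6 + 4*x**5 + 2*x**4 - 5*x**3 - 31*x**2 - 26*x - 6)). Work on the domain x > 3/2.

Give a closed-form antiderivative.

An antiderivative is F(x) = -967*log(x - 3/2)/1360 - 2837*log(x + 1/2)/1296 + 16*log(x + 1)/5 - 436*log(x**2 + 2)/1377 - 1708*sqrt(2)*atan(sqrt(2)*x/2)/1377 - 59/(72*x + 36).

Factor the denominator (3*(x + 1)*(2*x - 3)*(2*x + 1)**2*(x**2 + 2)) and decompose: f = -8*(109*x + 427)/(1377*(x**2 + 2)) - 2837/(648*(2*x + 1)) + 59/(18*(2*x + 1)**2) - 967/(680*(2*x - 3)) + 16/(5*(x + 1)); each piece integrates to a log, atan, or power term.
Check: d/dx[-967*log(x - 3/2)/1360 - 2837*log(x + 1/2)/1296 + 16*log(x + 1)/5 - 436*log(x**2 + 2)/1377 - 1708*sqrt(2)*atan(sqrt(2)*x/2)/1377 - 59/(72*x + 36)] = (-8*x**5 - 120*x**4 - 24*x**3 + 32*x - 24)/(24*x**6 + 12*x**5 + 6*x**4 - 15*x**3 - 93*x**2 - 78*x - 18), which equals f(x).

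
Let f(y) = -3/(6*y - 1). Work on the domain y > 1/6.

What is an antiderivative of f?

An antiderivative is F(y) = -log(3*y - 1/2)/2.

Differentiate the proposed F(y) back; it has to land on f(y) exactly.
Check: d/dy[-log(3*y - 1/2)/2] = -3/(6*y - 1) = f(y).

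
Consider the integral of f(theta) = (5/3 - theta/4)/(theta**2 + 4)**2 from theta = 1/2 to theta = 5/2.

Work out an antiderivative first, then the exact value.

Antiderivative: F(theta) = (5*theta**2*atan(theta/2) + 10*theta + 20*atan(theta/2) + 6)/(48*(theta**2 + 4)); value = -5*atan(1/4)/48 + 19/2091 + 5*atan(5/4)/48

For F(theta) to be correct the identity F'(theta) - f(theta) = 0 must hold.
F(theta) = (5*theta**2*atan(theta/2) + 10*theta + 20*atan(theta/2) + 6)/(48*(theta**2 + 4)) is an antiderivative of f.
Check: d/dtheta[(5*theta**2*atan(theta/2) + 10*theta + 20*atan(theta/2) + 6)/(48*(theta**2 + 4))] = (20 - 3*theta)/(12*theta**4 + 96*theta**2 + 192), which equals f(theta).
F(5/2) = 31/492 + 5*atan(5/4)/48; F(1/2) = 5*atan(1/4)/48 + 11/204.
Integral = F(5/2) - F(1/2) = -5*atan(1/4)/48 + 19/2091 + 5*atan(5/4)/48.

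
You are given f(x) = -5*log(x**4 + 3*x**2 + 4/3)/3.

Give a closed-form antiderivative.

Recover f(x) by differentiating a candidate F(x); any mismatch rules it out.
Check: d/dx[-5*x*log(x**4 + 3*x**2 + 4/3)/3 + 20*x/3 - 10*sqrt(1/6 - sqrt(33)/54)*atan(sqrt(6)*x/sqrt(9 - sqrt(33))) - 10*sqrt(sqrt(33)/54 + 1/6)*atan(sqrt(6)*x/sqrt(sqrt(33) + 9))] = -5*log(x**4 + 3*x**2 + 4/3)/3 = f(x).

An antiderivative is F(x) = -5*x*log(x**4 + 3*x**2 + 4/3)/3 + 20*x/3 - 10*sqrt(1/6 - sqrt(33)/54)*atan(sqrt(6)*x/sqrt(9 - sqrt(33))) - 10*sqrt(sqrt(33)/54 + 1/6)*atan(sqrt(6)*x/sqrt(sqrt(33) + 9)).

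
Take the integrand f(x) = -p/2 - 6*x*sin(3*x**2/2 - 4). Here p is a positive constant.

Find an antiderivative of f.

Differentiate the proposed F(x) back; it has to land on f(x) exactly.
Check: d/dx[-p*x/2 + 2*cos(3*x**2/2 - 4)] = -p/2 - 6*x*sin(3*x**2/2 - 4) = f(x).

An antiderivative is F(x) = -p*x/2 + 2*cos(3*x**2/2 - 4).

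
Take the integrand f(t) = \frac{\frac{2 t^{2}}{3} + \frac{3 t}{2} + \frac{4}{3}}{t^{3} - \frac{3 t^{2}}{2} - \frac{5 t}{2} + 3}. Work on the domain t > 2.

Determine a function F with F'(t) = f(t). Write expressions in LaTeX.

Factor the denominator (3 \left(t - 2\right) \left(t - 1\right) \left(2 t + 3\right)) and decompose: f = \frac{2}{15 \left(2 t + 3\right)} - \frac{7}{5 \left(t - 1\right)} + \frac{2}{t - 2}; each piece integrates to a log, atan, or power term.
Check: d/dt[2 \log{\left(t - 2 \right)} - \frac{7 \log{\left(t - 1 \right)}}{5} + \frac{\log{\left(t + \frac{3}{2} \right)}}{15}] = \frac{4 t^{2} + 9 t + 8}{6 t^{3} - 9 t^{2} - 15 t + 18}, which equals f(t).

An antiderivative is F(t) = 2 \log{\left(t - 2 \right)} - \frac{7 \log{\left(t - 1 \right)}}{5} + \frac{\log{\left(t + \frac{3}{2} \right)}}{15}.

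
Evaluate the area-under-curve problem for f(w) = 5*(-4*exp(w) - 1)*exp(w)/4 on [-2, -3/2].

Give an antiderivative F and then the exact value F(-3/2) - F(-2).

For F(w) to be correct the identity F'(w) - f(w) = 0 must hold.
F(w) = -5*exp(2*w)/2 - 5*exp(w)/4 is an antiderivative of f.
Check: d/dw[-5*exp(2*w)/2 - 5*exp(w)/4] = -5*exp(2*w) - 5*exp(w)/4, which equals f(w).
F(-3/2) = -5*exp(-3/2)/4 - 5*exp(-3)/2; F(-2) = -5*exp(-2)/4 - 5*exp(-4)/2.
Integral = F(-3/2) - F(-2) = -5*exp(-3/2)/4 - 5*exp(-3)/2 + 5*exp(-4)/2 + 5*exp(-2)/4.

Antiderivative: F(w) = -5*exp(2*w)/2 - 5*exp(w)/4; value = -5*exp(-3/2)/4 - 5*exp(-3)/2 + 5*exp(-4)/2 + 5*exp(-2)/4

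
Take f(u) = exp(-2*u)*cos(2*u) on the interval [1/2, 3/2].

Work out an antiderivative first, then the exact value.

For F(u) to be correct the identity F'(u) - f(u) = 0 must hold.
F(u) = -(-sin(2*u) + cos(2*u))*exp(-2*u)/4 is an antiderivative of f.
Check: d/du[-(-sin(2*u) + cos(2*u))*exp(-2*u)/4] = exp(-2*u)*cos(2*u) = f(u).
F(3/2) = exp(-3)*sin(3)/4 - exp(-3)*cos(3)/4; F(1/2) = -exp(-1)*cos(1)/4 + exp(-1)*sin(1)/4.
Integral = F(3/2) - F(1/2) = -exp(-1)*sin(1)/4 + exp(-3)*sin(3)/4 - exp(-3)*cos(3)/4 + exp(-1)*cos(1)/4.

Antiderivative: F(u) = -(-sin(2*u) + cos(2*u))*exp(-2*u)/4; value = -exp(-1)*sin(1)/4 + exp(-3)*sin(3)/4 - exp(-3)*cos(3)/4 + exp(-1)*cos(1)/4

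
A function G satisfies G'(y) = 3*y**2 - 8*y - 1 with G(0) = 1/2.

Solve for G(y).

Integrate term by term and add the pieces.
A general antiderivative is y**3 - 4*y**2 - y + C.
The condition gives C = 1/2 - (0) = 1/2.
So G(y) = (2*y**3 - 8*y**2 - 2*y + 1)/2.
Check: d/dy[(2*y**3 - 8*y**2 - 2*y + 1)/2] = 3*y**2 - 8*y - 1 = G'(y).

G(y) = (2*y**3 - 8*y**2 - 2*y + 1)/2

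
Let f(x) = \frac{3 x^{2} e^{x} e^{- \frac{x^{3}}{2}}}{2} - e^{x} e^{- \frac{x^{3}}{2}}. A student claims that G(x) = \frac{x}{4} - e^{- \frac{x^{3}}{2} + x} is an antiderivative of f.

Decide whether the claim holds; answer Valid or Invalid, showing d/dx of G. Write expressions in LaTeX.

d/dx[G] = \frac{3 x^{2} e^{x} e^{- \frac{x^{3}}{2}}}{2} - e^{x} e^{- \frac{x^{3}}{2}} + \frac{1}{4}
d/dx[G] - f(x) = \frac{1}{4} != 0.

Invalid: d/dx[G] - f = \frac{1}{4}, which is not 0.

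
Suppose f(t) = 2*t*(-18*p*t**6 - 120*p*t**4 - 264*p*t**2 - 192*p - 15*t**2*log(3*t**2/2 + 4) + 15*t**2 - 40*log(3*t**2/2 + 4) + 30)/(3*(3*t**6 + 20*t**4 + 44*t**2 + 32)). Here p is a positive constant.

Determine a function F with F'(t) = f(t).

An antiderivative is F(t) = -(6*p*t**4 + 12*p*t**2 - 5*log(3*t**2/2 + 4))/(3*(t**2 + 2)).

Recover f(t) by differentiating a candidate F(t); any mismatch rules it out.
Check: d/dt[-(6*p*t**4 + 12*p*t**2 - 5*log(3*t**2/2 + 4))/(3*(t**2 + 2))] = (-36*p*t**7 - 240*p*t**5 - 528*p*t**3 - 384*p*t - 30*t**3*log(3*t**2/2 + 4) + 30*t**3 - 80*t*log(3*t**2/2 + 4) + 60*t)/(9*t**6 + 60*t**4 + 132*t**2 + 96), which equals f(t).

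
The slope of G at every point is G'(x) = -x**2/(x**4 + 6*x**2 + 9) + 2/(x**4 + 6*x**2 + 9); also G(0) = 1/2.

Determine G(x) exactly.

Integrate term by term and add the pieces.
A general antiderivative is 5*x/(6*x**2 + 18) - sqrt(3)*atan(sqrt(3)*x/3)/18 + C.
The condition gives C = 1/2 - (0) = 1/2.
So G(x) = (9*x**2 + 15*x - sqrt(3)*(x**2 + 3)*atan(sqrt(3)*x/3) + 27)/(18*(x**2 + 3)).
Check: d/dx[(9*x**2 + 15*x - sqrt(3)*(x**2 + 3)*atan(sqrt(3)*x/3) + 27)/(18*(x**2 + 3))] = (2 - x**2)/(x**4 + 6*x**2 + 9), which equals G'(x).

G(x) = (9*x**2 + 15*x - sqrt(3)*(x**2 + 3)*atan(sqrt(3)*x/3) + 27)/(18*(x**2 + 3))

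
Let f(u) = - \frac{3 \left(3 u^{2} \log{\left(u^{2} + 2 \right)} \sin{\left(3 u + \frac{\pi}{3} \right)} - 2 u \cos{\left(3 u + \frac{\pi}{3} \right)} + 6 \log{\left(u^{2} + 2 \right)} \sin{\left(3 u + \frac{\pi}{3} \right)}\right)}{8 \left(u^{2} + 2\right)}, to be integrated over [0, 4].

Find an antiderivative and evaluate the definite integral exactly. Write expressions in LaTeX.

Antiderivative: F(u) = \frac{3 \log{\left(u^{2} + 2 \right)} \cos{\left(3 u + \frac{\pi}{3} \right)}}{8}; value = - \frac{3 \log{\left(2 \right)}}{16} + \frac{3 \log{\left(18 \right)} \cos{\left(\frac{\pi}{3} + 12 \right)}}{8}

f has the shape v'r + vr' for v = \frac{3 \cos{\left(3 u + \frac{\pi}{3} \right)}}{8} and r = \log{\left(u^{2} + 2 \right)} — it is the derivative of the product v*r.
F(u) = \frac{3 \log{\left(u^{2} + 2 \right)} \cos{\left(3 u + \frac{\pi}{3} \right)}}{8} is an antiderivative of f.
Check: d/du[\frac{3 \log{\left(u^{2} + 2 \right)} \cos{\left(3 u + \frac{\pi}{3} \right)}}{8}] = \frac{- 9 u^{2} \log{\left(u^{2} + 2 \right)} \sin{\left(3 u + \frac{\pi}{3} \right)} + 6 u \cos{\left(3 u + \frac{\pi}{3} \right)} - 18 \log{\left(u^{2} + 2 \right)} \sin{\left(3 u + \frac{\pi}{3} \right)}}{8 u^{2} + 16}, which equals f(u).
F(4) = \frac{3 \log{\left(18 \right)} \cos{\left(\frac{\pi}{3} + 12 \right)}}{8}; F(0) = \frac{3 \log{\left(2 \right)}}{16}.
Integral = F(4) - F(0) = - \frac{3 \log{\left(2 \right)}}{16} + \frac{3 \log{\left(18 \right)} \cos{\left(\frac{\pi}{3} + 12 \right)}}{8}.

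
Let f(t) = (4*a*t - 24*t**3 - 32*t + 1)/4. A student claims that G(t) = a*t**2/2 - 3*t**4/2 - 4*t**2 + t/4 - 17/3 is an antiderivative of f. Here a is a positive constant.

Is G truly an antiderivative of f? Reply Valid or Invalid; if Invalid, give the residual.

d/dt[G] = a*t - 6*t**3 - 8*t + 1/4
This equals f(t) exactly, so the claim holds.

Valid - the claim checks out under differentiation.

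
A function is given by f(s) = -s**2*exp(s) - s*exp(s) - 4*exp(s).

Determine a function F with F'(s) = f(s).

f has the shape u'v + uv' for u = -s**2 + s - 5 and v = exp(s) — it is the derivative of the product u*v.
Check: d/ds[-(s**2 - s + 5)*exp(s)] = -s**2*exp(s) - s*exp(s) - 4*exp(s) = f(s).

An antiderivative is F(s) = -(s**2 - s + 5)*exp(s).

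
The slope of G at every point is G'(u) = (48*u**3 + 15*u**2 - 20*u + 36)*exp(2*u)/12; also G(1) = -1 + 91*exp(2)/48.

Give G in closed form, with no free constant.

Recognize the product-rule pattern: G'(u) = v'r + vr' with v = 2*u**3 - 19*u**2/8 + 37*u/24 + 35/48, r = exp(2*u), so integration by parts undoes it.
A general antiderivative is (96*u**3 - 114*u**2 + 74*u + 35)*exp(2*u)/48 + C.
The condition gives C = -1 + 91*exp(2)/48 - (91*exp(2)/48) = -1.
So G(u) = 2*u**3*exp(2*u) - 19*u**2*exp(2*u)/8 + 37*u*exp(2*u)/24 + 35*exp(2*u)/48 - 1.
Check: d/du[2*u**3*exp(2*u) - 19*u**2*exp(2*u)/8 + 37*u*exp(2*u)/24 + 35*exp(2*u)/48 - 1] = 4*u**3*exp(2*u) + 5*u**2*exp(2*u)/4 - 5*u*exp(2*u)/3 + 3*exp(2*u), which equals G'(u).

G(u) = 2*u**3*exp(2*u) - 19*u**2*exp(2*u)/8 + 37*u*exp(2*u)/24 + 35*exp(2*u)/48 - 1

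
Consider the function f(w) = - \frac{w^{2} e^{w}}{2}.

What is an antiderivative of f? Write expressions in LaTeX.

An antiderivative is F(w) = - \frac{w^{2} e^{w}}{2} + w e^{w} - e^{w}.

f has the shape u'v + uv' for u = - \frac{w^{2}}{2} + w - 1 and v = e^{w} — it is the derivative of the product u*v.
Check: d/dw[- \frac{w^{2} e^{w}}{2} + w e^{w} - e^{w}] = - \frac{w^{2} e^{w}}{2} = f(w).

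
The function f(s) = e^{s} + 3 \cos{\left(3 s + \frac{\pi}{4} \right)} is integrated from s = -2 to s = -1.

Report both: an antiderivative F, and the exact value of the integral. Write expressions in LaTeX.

Integrate term by term and add the pieces.
F(s) = e^{s} + \sin{\left(3 s + \frac{\pi}{4} \right)} is an antiderivative of f.
Check: d/ds[e^{s} + \sin{\left(3 s + \frac{\pi}{4} \right)}] = e^{s} + 3 \cos{\left(3 s + \frac{\pi}{4} \right)} = f(s).
F(-1) = \cos{\left(\frac{\pi}{4} + 3 \right)} + e^{-1}; F(-2) = e^{-2} + \cos{\left(\frac{\pi}{4} + 6 \right)}.
Integral = F(-1) - F(-2) = - \cos{\left(\frac{\pi}{4} + 6 \right)} + \cos{\left(\frac{\pi}{4} + 3 \right)} - e^{-2} + e^{-1}.

Antiderivative: F(s) = e^{s} + \sin{\left(3 s + \frac{\pi}{4} \right)}; value = - \cos{\left(\frac{\pi}{4} + 6 \right)} + \cos{\left(\frac{\pi}{4} + 3 \right)} - e^{-2} + e^{-1}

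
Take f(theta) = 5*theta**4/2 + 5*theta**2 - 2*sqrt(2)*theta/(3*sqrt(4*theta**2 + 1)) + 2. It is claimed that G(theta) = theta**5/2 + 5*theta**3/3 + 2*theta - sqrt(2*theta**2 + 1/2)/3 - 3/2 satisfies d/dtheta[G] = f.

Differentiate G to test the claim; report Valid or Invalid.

Valid - the claim checks out under differentiation.

d/dtheta[G] = (15*theta**4*sqrt(4*theta**2 + 1) + 30*theta**2*sqrt(4*theta**2 + 1) - 4*sqrt(2)*theta + 12*sqrt(4*theta**2 + 1))/(6*sqrt(4*theta**2 + 1))
This equals f(theta) exactly, so the claim holds.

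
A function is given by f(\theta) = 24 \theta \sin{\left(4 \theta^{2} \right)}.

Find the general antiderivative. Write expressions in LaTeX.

The substitution u = 4 \theta^{2} works: f is exactly (dF/du)*(du/d\theta) for that inner function.
Check: d/d\theta[- 3 \cos{\left(4 \theta^{2} \right)}] = 24 \theta \sin{\left(4 \theta^{2} \right)} = f(\theta).

F(\theta) = - 3 \cos{\left(4 \theta^{2} \right)} + C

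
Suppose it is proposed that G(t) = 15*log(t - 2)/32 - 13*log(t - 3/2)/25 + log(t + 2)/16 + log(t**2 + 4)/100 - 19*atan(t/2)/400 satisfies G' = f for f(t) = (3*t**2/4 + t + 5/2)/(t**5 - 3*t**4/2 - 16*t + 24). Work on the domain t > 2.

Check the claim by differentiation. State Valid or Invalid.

Invalid: d/dt[G] - f = 1/(32*t + 64), which is not 0.

d/dt[G] = (2*t**4 - 7*t**3 + 62*t**2 + 36*t + 184)/(64*t**5 - 96*t**4 - 1024*t + 1536)
d/dt[G] - f(t) = 1/(32*t + 64) != 0.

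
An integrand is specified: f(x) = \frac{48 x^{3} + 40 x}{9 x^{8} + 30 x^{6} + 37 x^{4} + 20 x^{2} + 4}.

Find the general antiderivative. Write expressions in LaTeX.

Recognize the product-rule pattern: f = u'v + uv' with u = - \frac{6}{\frac{3 x^{2}}{2} + 1}, v = \frac{1}{3 x^{2} + 3}, so integration by parts undoes it.
Check: d/dx[- \frac{4}{\left(x^{2} + 1\right) \left(3 x^{2} + 2\right)}] = \frac{48 x^{3} + 40 x}{9 x^{8} + 30 x^{6} + 37 x^{4} + 20 x^{2} + 4} = f(x).

F(x) = - \frac{4}{\left(x^{2} + 1\right) \left(3 x^{2} + 2\right)} + C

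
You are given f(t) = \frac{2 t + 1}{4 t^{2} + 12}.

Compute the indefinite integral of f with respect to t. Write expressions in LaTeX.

F(t) = \frac{\log{\left(t^{2} + 3 \right)}}{4} + \frac{\sqrt{3} \operatorname{atan}{\left(\frac{\sqrt{3} t}{3} \right)}}{12} + C

A first test for any F(t): its t-derivative must equal f(t) identically.
Check: d/dt[\frac{\log{\left(t^{2} + 3 \right)}}{4} + \frac{\sqrt{3} \operatorname{atan}{\left(\frac{\sqrt{3} t}{3} \right)}}{12}] = \frac{2 t + 1}{4 t^{2} + 12} = f(t).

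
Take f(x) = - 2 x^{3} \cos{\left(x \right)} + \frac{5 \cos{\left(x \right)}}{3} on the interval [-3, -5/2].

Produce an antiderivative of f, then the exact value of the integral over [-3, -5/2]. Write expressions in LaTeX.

Integrate term by term and add the pieces.
F(x) = \frac{- 6 x^{3} \sin{\left(x \right)} - 18 x^{2} \cos{\left(x \right)} + 36 x \sin{\left(x \right)} + 5 \sin{\left(x \right)} + 36 \cos{\left(x \right)}}{3} is an antiderivative of f.
Check: d/dx[\frac{- 6 x^{3} \sin{\left(x \right)} - 18 x^{2} \cos{\left(x \right)} + 36 x \sin{\left(x \right)} + 5 \sin{\left(x \right)} + 36 \cos{\left(x \right)}}{3}] = - 2 x^{3} \cos{\left(x \right)} + \frac{5 \cos{\left(x \right)}}{3} = f(x).
F(-5/2) = - \frac{35 \sin{\left(\frac{5}{2} \right)}}{12} - \frac{51 \cos{\left(\frac{5}{2} \right)}}{2}; F(-3) = - \frac{59 \sin{\left(3 \right)}}{3} - 42 \cos{\left(3 \right)}.
Integral = F(-5/2) - F(-3) = 42 \cos{\left(3 \right)} - \frac{35 \sin{\left(\frac{5}{2} \right)}}{12} + \frac{59 \sin{\left(3 \right)}}{3} - \frac{51 \cos{\left(\frac{5}{2} \right)}}{2}.

Antiderivative: F(x) = \frac{- 6 x^{3} \sin{\left(x \right)} - 18 x^{2} \cos{\left(x \right)} + 36 x \sin{\left(x \right)} + 5 \sin{\left(x \right)} + 36 \cos{\left(x \right)}}{3}; value = 42 \cos{\left(3 \right)} - \frac{35 \sin{\left(\frac{5}{2} \right)}}{12} + \frac{59 \sin{\left(3 \right)}}{3} - \frac{51 \cos{\left(\frac{5}{2} \right)}}{2}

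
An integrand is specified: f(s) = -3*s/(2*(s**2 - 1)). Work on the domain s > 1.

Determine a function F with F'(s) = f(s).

An antiderivative is F(s) = -3*log(s**2 - 1)/4.

Factor the denominator (2*(s - 1)*(s + 1)) and decompose: f = -3/(4*(s + 1)) - 3/(4*(s - 1)); each piece integrates to a log, atan, or power term.
Check: d/ds[-3*log(s**2 - 1)/4] = -3*s/(2*s**2 - 2), which equals f(s).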